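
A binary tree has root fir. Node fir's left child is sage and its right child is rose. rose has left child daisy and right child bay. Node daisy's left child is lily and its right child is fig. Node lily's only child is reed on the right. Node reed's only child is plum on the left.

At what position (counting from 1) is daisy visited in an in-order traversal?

6

In-order visits the left subtree, then the node, then the right subtree.
At fir: go left to sage.
  sage is a leaf — visit sage.
Visit fir.
At fir: go right to rose.
  At rose: go left to daisy.
    At daisy: go left to lily.
      At lily: no left child.
      Visit lily.
      At lily: go right to reed.
        At reed: go left to plum.
          plum is a leaf — visit plum.
        Visit reed.
        At reed: no right child.
    Visit daisy.
    At daisy: go right to fig.
      fig is a leaf — visit fig.
  Visit rose.
  At rose: go right to bay.
    bay is a leaf — visit bay.
Full in-order sequence: sage, fir, lily, plum, reed, daisy, fig, rose, bay.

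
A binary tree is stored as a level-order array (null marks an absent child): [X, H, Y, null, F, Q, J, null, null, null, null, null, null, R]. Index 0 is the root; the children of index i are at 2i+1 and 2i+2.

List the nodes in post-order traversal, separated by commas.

F, H, Q, R, J, Y, X

Post-order visits the left subtree, then the right subtree, then the node.
At X: go left to H.
  At H: no left child.
  At H: go right to F.
    F is a leaf — visit F.
  Visit H.
At X: go right to Y.
  At Y: go left to Q.
    Q is a leaf — visit Q.
  At Y: go right to J.
    At J: go left to R.
      R is a leaf — visit R.
    At J: no right child.
    Visit J.
  Visit Y.
Visit X.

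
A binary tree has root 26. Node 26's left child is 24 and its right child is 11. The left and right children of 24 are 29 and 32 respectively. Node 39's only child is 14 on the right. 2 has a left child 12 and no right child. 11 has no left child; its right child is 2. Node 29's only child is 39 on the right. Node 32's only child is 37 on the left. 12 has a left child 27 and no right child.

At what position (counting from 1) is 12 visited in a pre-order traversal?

10

Pre-order visits the node, then its left subtree, then its right subtree.
Visit 26.
At 26: go left to 24.
  Visit 24.
  At 24: go left to 29.
    Visit 29.
    At 29: no left child.
    At 29: go right to 39.
      Visit 39.
      At 39: no left child.
      At 39: go right to 14.
        14 is a leaf — visit 14.
  At 24: go right to 32.
    Visit 32.
    At 32: go left to 37.
      37 is a leaf — visit 37.
    At 32: no right child.
At 26: go right to 11.
  Visit 11.
  At 11: no left child.
  At 11: go right to 2.
    Visit 2.
    At 2: go left to 12.
      Visit 12.
      At 12: go left to 27.
        27 is a leaf — visit 27.
      At 12: no right child.
    At 2: no right child.
Full pre-order sequence: 26, 24, 29, 39, 14, 32, 37, 11, 2, 12, 27.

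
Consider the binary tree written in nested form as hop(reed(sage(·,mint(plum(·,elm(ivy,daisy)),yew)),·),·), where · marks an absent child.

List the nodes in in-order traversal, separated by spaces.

In-order visits the left subtree, then the node, then the right subtree.
At hop: go left to reed.
  At reed: go left to sage.
    At sage: no left child.
    Visit sage.
    At sage: go right to mint.
      At mint: go left to plum.
        At plum: no left child.
        Visit plum.
        At plum: go right to elm.
          At elm: go left to ivy.
            ivy is a leaf — visit ivy.
          Visit elm.
          At elm: go right to daisy.
            daisy is a leaf — visit daisy.
      Visit mint.
      At mint: go right to yew.
        yew is a leaf — visit yew.
  Visit reed.
  At reed: no right child.
Visit hop.
At hop: no right child.

sage plum ivy elm daisy mint yew reed hop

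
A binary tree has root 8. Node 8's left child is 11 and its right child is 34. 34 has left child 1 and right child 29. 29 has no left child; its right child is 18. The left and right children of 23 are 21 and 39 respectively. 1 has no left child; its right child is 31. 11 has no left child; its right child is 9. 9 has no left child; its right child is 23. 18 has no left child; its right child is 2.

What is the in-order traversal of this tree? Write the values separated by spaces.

In-order visits the left subtree, then the node, then the right subtree.
At 8: go left to 11.
  At 11: no left child.
  Visit 11.
  At 11: go right to 9.
    At 9: no left child.
    Visit 9.
    At 9: go right to 23.
      At 23: go left to 21.
        21 is a leaf — visit 21.
      Visit 23.
      At 23: go right to 39.
        39 is a leaf — visit 39.
Visit 8.
At 8: go right to 34.
  At 34: go left to 1.
    At 1: no left child.
    Visit 1.
    At 1: go right to 31.
      31 is a leaf — visit 31.
  Visit 34.
  At 34: go right to 29.
    At 29: no left child.
    Visit 29.
    At 29: go right to 18.
      At 18: no left child.
      Visit 18.
      At 18: go right to 2.
        2 is a leaf — visit 2.

11 9 21 23 39 8 1 31 34 29 18 2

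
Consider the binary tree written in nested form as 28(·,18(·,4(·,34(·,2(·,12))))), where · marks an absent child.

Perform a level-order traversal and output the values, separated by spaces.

Level-order visits nodes level by level from the root, left to right within each level.
Level 0: 28
Level 1: 18
Level 2: 4
Level 3: 34
Level 4: 2
Level 5: 12

28 18 4 34 2 12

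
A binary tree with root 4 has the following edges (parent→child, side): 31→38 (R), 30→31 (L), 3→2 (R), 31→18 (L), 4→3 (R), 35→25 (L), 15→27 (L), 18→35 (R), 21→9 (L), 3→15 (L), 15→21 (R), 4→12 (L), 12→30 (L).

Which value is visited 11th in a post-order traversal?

15

Post-order visits the left subtree, then the right subtree, then the node.
At 4: go left to 12.
  At 12: go left to 30.
    At 30: go left to 31.
      At 31: go left to 18.
        At 18: no left child.
        At 18: go right to 35.
          At 35: go left to 25.
            25 is a leaf — visit 25.
          At 35: no right child.
          Visit 35.
        Visit 18.
      At 31: go right to 38.
        38 is a leaf — visit 38.
      Visit 31.
    At 30: no right child.
    Visit 30.
  At 12: no right child.
  Visit 12.
At 4: go right to 3.
  At 3: go left to 15.
    At 15: go left to 27.
      27 is a leaf — visit 27.
    At 15: go right to 21.
      At 21: go left to 9.
        9 is a leaf — visit 9.
      At 21: no right child.
      Visit 21.
    Visit 15.
  At 3: go right to 2.
    2 is a leaf — visit 2.
  Visit 3.
Visit 4.
Full post-order sequence: 25, 35, 18, 38, 31, 30, 12, 27, 9, 21, 15, 2, 3, 4.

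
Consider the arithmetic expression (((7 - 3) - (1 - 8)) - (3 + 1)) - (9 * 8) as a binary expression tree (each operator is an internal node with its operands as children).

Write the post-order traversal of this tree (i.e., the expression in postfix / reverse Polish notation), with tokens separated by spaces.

7 3 - 1 8 - - 3 1 + - 9 8 * -

Post-order on an expression tree gives postfix notation: for each operator, emit left operand, right operand, then the operator.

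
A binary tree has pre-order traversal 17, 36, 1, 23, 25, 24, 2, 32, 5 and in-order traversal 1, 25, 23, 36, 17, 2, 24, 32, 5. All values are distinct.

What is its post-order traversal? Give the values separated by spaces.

The first element of pre-order is the root; it splits in-order into left and right subtrees.
Root 17: left subtree has 4 nodes {1, 25, 23, 36}, right has 4 {2, 24, 32, 5}.
  Root 36: left subtree has 3 nodes {1, 25, 23}, right has 0 { }.
    Root 1: left subtree has 0 nodes { }, right has 2 {25, 23}.
      Root 23: left subtree has 1 node {25}, right has 0 { }.
  Root 24: left subtree has 1 node {2}, right has 2 {32, 5}.
    Root 32: left subtree has 0 nodes { }, right has 1 {5}.

25 23 1 36 2 5 32 24 17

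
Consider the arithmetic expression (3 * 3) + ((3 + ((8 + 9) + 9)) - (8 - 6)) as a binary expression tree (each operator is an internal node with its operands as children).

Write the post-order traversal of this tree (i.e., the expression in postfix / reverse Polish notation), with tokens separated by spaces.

3 3 * 3 8 9 + 9 + + 8 6 - - +

Post-order on an expression tree gives postfix notation: for each operator, emit left operand, right operand, then the operator.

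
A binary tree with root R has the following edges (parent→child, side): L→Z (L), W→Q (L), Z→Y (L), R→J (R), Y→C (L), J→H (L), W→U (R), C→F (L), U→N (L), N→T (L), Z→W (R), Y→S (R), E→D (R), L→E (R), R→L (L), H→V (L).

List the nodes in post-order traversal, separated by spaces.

Post-order visits the left subtree, then the right subtree, then the node.
At R: go left to L.
  At L: go left to Z.
    At Z: go left to Y.
      At Y: go left to C.
        At C: go left to F.
          F is a leaf — visit F.
        At C: no right child.
        Visit C.
      At Y: go right to S.
        S is a leaf — visit S.
      Visit Y.
    At Z: go right to W.
      At W: go left to Q.
        Q is a leaf — visit Q.
      At W: go right to U.
        At U: go left to N.
          At N: go left to T.
            T is a leaf — visit T.
          At N: no right child.
          Visit N.
        At U: no right child.
        Visit U.
      Visit W.
    Visit Z.
  At L: go right to E.
    At E: no left child.
    At E: go right to D.
      D is a leaf — visit D.
    Visit E.
  Visit L.
At R: go right to J.
  At J: go left to H.
    At H: go left to V.
      V is a leaf — visit V.
    At H: no right child.
    Visit H.
  At J: no right child.
  Visit J.
Visit R.

F C S Y Q T N U W Z D E L V H J R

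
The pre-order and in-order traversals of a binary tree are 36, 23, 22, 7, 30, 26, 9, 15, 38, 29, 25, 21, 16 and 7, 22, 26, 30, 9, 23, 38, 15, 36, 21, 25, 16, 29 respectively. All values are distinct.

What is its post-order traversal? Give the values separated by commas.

The first element of pre-order is the root; it splits in-order into left and right subtrees.
Root 36: left subtree has 8 nodes {7, 22, 26, 30, 9, 23, 38, 15}, right has 4 {21, 25, 16, 29}.
  Root 23: left subtree has 5 nodes {7, 22, 26, 30, 9}, right has 2 {38, 15}.
    Root 22: left subtree has 1 node {7}, right has 3 {26, 30, 9}.
      Root 30: left subtree has 1 node {26}, right has 1 {9}.
    Root 15: left subtree has 1 node {38}, right has 0 { }.
  Root 29: left subtree has 3 nodes {21, 25, 16}, right has 0 { }.
    Root 25: left subtree has 1 node {21}, right has 1 {16}.

7, 26, 9, 30, 22, 38, 15, 23, 21, 16, 25, 29, 36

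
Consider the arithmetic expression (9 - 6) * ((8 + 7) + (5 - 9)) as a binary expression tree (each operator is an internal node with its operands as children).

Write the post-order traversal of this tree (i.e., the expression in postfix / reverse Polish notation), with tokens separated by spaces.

Post-order on an expression tree gives postfix notation: for each operator, emit left operand, right operand, then the operator.

9 6 - 8 7 + 5 9 - + *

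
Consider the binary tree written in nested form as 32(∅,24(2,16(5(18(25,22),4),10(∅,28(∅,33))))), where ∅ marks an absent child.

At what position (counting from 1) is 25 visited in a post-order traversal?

Post-order visits the left subtree, then the right subtree, then the node.
At 32: no left child.
At 32: go right to 24.
  At 24: go left to 2.
    2 is a leaf — visit 2.
  At 24: go right to 16.
    At 16: go left to 5.
      At 5: go left to 18.
        At 18: go left to 25.
          25 is a leaf — visit 25.
        At 18: go right to 22.
          22 is a leaf — visit 22.
        Visit 18.
      At 5: go right to 4.
        4 is a leaf — visit 4.
      Visit 5.
    At 16: go right to 10.
      At 10: no left child.
      At 10: go right to 28.
        At 28: no left child.
        At 28: go right to 33.
          33 is a leaf — visit 33.
        Visit 28.
      Visit 10.
    Visit 16.
  Visit 24.
Visit 32.
Full post-order sequence: 2, 25, 22, 18, 4, 5, 33, 28, 10, 16, 24, 32.

2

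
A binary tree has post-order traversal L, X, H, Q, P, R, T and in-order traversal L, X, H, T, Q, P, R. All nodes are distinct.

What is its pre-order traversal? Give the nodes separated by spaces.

The last element of post-order is the root; it splits in-order into left and right subtrees.
Root T: left subtree has 3 nodes {L, X, H}, right has 3 {Q, P, R}.
  Root H: left subtree has 2 nodes {L, X}, right has 0 { }.
    Root X: left subtree has 1 node {L}, right has 0 { }.
  Root R: left subtree has 2 nodes {Q, P}, right has 0 { }.
    Root P: left subtree has 1 node {Q}, right has 0 { }.

T H X L R P Q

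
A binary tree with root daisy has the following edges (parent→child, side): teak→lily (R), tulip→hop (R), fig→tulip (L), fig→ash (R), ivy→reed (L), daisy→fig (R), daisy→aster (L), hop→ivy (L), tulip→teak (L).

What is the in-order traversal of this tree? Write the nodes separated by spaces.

aster daisy teak lily tulip reed ivy hop fig ash

In-order visits the left subtree, then the node, then the right subtree.
At daisy: go left to aster.
  aster is a leaf — visit aster.
Visit daisy.
At daisy: go right to fig.
  At fig: go left to tulip.
    At tulip: go left to teak.
      At teak: no left child.
      Visit teak.
      At teak: go right to lily.
        lily is a leaf — visit lily.
    Visit tulip.
    At tulip: go right to hop.
      At hop: go left to ivy.
        At ivy: go left to reed.
          reed is a leaf — visit reed.
        Visit ivy.
        At ivy: no right child.
      Visit hop.
      At hop: no right child.
  Visit fig.
  At fig: go right to ash.
    ash is a leaf — visit ash.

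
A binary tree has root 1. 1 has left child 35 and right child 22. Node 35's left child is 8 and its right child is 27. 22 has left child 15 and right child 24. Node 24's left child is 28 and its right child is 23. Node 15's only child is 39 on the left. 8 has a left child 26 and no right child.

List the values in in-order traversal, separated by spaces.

In-order visits the left subtree, then the node, then the right subtree.
At 1: go left to 35.
  At 35: go left to 8.
    At 8: go left to 26.
      26 is a leaf — visit 26.
    Visit 8.
    At 8: no right child.
  Visit 35.
  At 35: go right to 27.
    27 is a leaf — visit 27.
Visit 1.
At 1: go right to 22.
  At 22: go left to 15.
    At 15: go left to 39.
      39 is a leaf — visit 39.
    Visit 15.
    At 15: no right child.
  Visit 22.
  At 22: go right to 24.
    At 24: go left to 28.
      28 is a leaf — visit 28.
    Visit 24.
    At 24: go right to 23.
      23 is a leaf — visit 23.

26 8 35 27 1 39 15 22 28 24 23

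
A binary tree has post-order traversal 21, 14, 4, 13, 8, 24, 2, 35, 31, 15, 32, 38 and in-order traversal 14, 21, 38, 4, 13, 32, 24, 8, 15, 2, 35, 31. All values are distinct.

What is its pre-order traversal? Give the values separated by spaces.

The last element of post-order is the root; it splits in-order into left and right subtrees.
Root 38: left subtree has 2 nodes {14, 21}, right has 9 {4, 13, 32, 24, 8, 15, 2, 35, 31}.
  Root 14: left subtree has 0 nodes { }, right has 1 {21}.
  Root 32: left subtree has 2 nodes {4, 13}, right has 6 {24, 8, 15, 2, 35, 31}.
    Root 13: left subtree has 1 node {4}, right has 0 { }.
    Root 15: left subtree has 2 nodes {24, 8}, right has 3 {2, 35, 31}.
      Root 24: left subtree has 0 nodes { }, right has 1 {8}.
      Root 31: left subtree has 2 nodes {2, 35}, right has 0 { }.
        Root 35: left subtree has 1 node {2}, right has 0 { }.

38 14 21 32 13 4 15 24 8 31 35 2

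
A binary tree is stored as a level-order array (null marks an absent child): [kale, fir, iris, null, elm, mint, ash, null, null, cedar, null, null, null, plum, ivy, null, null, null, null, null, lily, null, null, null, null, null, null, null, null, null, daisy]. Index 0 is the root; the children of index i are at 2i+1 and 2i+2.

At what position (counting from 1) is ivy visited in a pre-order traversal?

Pre-order visits the node, then its left subtree, then its right subtree.
Visit kale.
At kale: go left to fir.
  Visit fir.
  At fir: no left child.
  At fir: go right to elm.
    Visit elm.
    At elm: go left to cedar.
      Visit cedar.
      At cedar: no left child.
      At cedar: go right to lily.
        lily is a leaf — visit lily.
    At elm: no right child.
At kale: go right to iris.
  Visit iris.
  At iris: go left to mint.
    mint is a leaf — visit mint.
  At iris: go right to ash.
    Visit ash.
    At ash: go left to plum.
      plum is a leaf — visit plum.
    At ash: go right to ivy.
      Visit ivy.
      At ivy: no left child.
      At ivy: go right to daisy.
        daisy is a leaf — visit daisy.
Full pre-order sequence: kale, fir, elm, cedar, lily, iris, mint, ash, plum, ivy, daisy.

10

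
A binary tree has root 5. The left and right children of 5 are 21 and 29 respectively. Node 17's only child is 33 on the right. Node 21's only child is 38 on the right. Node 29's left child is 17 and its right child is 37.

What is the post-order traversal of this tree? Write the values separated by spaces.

38 21 33 17 37 29 5

Post-order visits the left subtree, then the right subtree, then the node.
At 5: go left to 21.
  At 21: no left child.
  At 21: go right to 38.
    38 is a leaf — visit 38.
  Visit 21.
At 5: go right to 29.
  At 29: go left to 17.
    At 17: no left child.
    At 17: go right to 33.
      33 is a leaf — visit 33.
    Visit 17.
  At 29: go right to 37.
    37 is a leaf — visit 37.
  Visit 29.
Visit 5.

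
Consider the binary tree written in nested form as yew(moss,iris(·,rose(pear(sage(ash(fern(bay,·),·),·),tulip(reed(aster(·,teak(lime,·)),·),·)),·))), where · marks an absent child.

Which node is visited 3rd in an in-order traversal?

In-order visits the left subtree, then the node, then the right subtree.
At yew: go left to moss.
  moss is a leaf — visit moss.
Visit yew.
At yew: go right to iris.
  At iris: no left child.
  Visit iris.
  At iris: go right to rose.
    At rose: go left to pear.
      At pear: go left to sage.
        At sage: go left to ash.
          At ash: go left to fern.
            At fern: go left to bay.
              bay is a leaf — visit bay.
            Visit fern.
            At fern: no right child.
          Visit ash.
          At ash: no right child.
        Visit sage.
        At sage: no right child.
      Visit pear.
      At pear: go right to tulip.
        At tulip: go left to reed.
          At reed: go left to aster.
            At aster: no left child.
            Visit aster.
            At aster: go right to teak.
              At teak: go left to lime.
                lime is a leaf — visit lime.
              Visit teak.
              At teak: no right child.
          Visit reed.
          At reed: no right child.
        Visit tulip.
        At tulip: no right child.
    Visit rose.
    At rose: no right child.
Full in-order sequence: moss, yew, iris, bay, fern, ash, sage, pear, aster, lime, teak, reed, tulip, rose.

iris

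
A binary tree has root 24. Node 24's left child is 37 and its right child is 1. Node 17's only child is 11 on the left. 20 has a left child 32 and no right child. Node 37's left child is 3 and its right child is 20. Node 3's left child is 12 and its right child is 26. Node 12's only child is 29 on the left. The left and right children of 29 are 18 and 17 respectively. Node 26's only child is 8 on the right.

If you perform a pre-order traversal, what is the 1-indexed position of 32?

12

Pre-order visits the node, then its left subtree, then its right subtree.
Visit 24.
At 24: go left to 37.
  Visit 37.
  At 37: go left to 3.
    Visit 3.
    At 3: go left to 12.
      Visit 12.
      At 12: go left to 29.
        Visit 29.
        At 29: go left to 18.
          18 is a leaf — visit 18.
        At 29: go right to 17.
          Visit 17.
          At 17: go left to 11.
            11 is a leaf — visit 11.
          At 17: no right child.
      At 12: no right child.
    At 3: go right to 26.
      Visit 26.
      At 26: no left child.
      At 26: go right to 8.
        8 is a leaf — visit 8.
  At 37: go right to 20.
    Visit 20.
    At 20: go left to 32.
      32 is a leaf — visit 32.
    At 20: no right child.
At 24: go right to 1.
  1 is a leaf — visit 1.
Full pre-order sequence: 24, 37, 3, 12, 29, 18, 17, 11, 26, 8, 20, 32, 1.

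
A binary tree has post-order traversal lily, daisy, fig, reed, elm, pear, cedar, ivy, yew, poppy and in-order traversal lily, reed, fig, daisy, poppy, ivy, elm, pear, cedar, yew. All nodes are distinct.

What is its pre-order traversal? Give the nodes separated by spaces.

The last element of post-order is the root; it splits in-order into left and right subtrees.
Root poppy: left subtree has 4 nodes {lily, reed, fig, daisy}, right has 5 {ivy, elm, pear, cedar, yew}.
  Root reed: left subtree has 1 node {lily}, right has 2 {fig, daisy}.
    Root fig: left subtree has 0 nodes { }, right has 1 {daisy}.
  Root yew: left subtree has 4 nodes {ivy, elm, pear, cedar}, right has 0 { }.
    Root ivy: left subtree has 0 nodes { }, right has 3 {elm, pear, cedar}.
      Root cedar: left subtree has 2 nodes {elm, pear}, right has 0 { }.
        Root pear: left subtree has 1 node {elm}, right has 0 { }.

poppy reed lily fig daisy yew ivy cedar pear elm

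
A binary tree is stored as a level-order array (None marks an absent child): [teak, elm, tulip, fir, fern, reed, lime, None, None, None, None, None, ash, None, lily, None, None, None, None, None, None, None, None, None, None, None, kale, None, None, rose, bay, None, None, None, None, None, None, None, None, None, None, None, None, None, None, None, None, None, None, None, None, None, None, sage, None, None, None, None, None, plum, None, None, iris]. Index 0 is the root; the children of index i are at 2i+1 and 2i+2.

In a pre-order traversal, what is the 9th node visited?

sage

Pre-order visits the node, then its left subtree, then its right subtree.
Visit teak.
At teak: go left to elm.
  Visit elm.
  At elm: go left to fir.
    fir is a leaf — visit fir.
  At elm: go right to fern.
    fern is a leaf — visit fern.
At teak: go right to tulip.
  Visit tulip.
  At tulip: go left to reed.
    Visit reed.
    At reed: no left child.
    At reed: go right to ash.
      Visit ash.
      At ash: no left child.
      At ash: go right to kale.
        Visit kale.
        At kale: go left to sage.
          sage is a leaf — visit sage.
        At kale: no right child.
  At tulip: go right to lime.
    Visit lime.
    At lime: no left child.
    At lime: go right to lily.
      Visit lily.
      At lily: go left to rose.
        Visit rose.
        At rose: go left to plum.
          plum is a leaf — visit plum.
        At rose: no right child.
      At lily: go right to bay.
        Visit bay.
        At bay: no left child.
        At bay: go right to iris.
          iris is a leaf — visit iris.
Full pre-order sequence: teak, elm, fir, fern, tulip, reed, ash, kale, sage, lime, lily, rose, plum, bay, iris.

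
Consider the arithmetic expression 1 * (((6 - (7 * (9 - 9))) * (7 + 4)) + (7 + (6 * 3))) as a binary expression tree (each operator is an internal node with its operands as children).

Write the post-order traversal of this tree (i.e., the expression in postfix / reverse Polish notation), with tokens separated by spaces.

1 6 7 9 9 - * - 7 4 + * 7 6 3 * + + *

Post-order on an expression tree gives postfix notation: for each operator, emit left operand, right operand, then the operator.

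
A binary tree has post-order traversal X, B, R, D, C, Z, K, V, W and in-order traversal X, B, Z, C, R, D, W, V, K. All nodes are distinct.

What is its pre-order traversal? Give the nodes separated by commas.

The last element of post-order is the root; it splits in-order into left and right subtrees.
Root W: left subtree has 6 nodes {X, B, Z, C, R, D}, right has 2 {V, K}.
  Root Z: left subtree has 2 nodes {X, B}, right has 3 {C, R, D}.
    Root B: left subtree has 1 node {X}, right has 0 { }.
    Root C: left subtree has 0 nodes { }, right has 2 {R, D}.
      Root D: left subtree has 1 node {R}, right has 0 { }.
  Root V: left subtree has 0 nodes { }, right has 1 {K}.

W, Z, B, X, C, D, R, V, K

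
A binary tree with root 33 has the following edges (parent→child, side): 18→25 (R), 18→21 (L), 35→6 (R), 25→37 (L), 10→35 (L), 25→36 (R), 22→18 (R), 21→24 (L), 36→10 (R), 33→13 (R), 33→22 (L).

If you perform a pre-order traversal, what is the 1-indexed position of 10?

9

Pre-order visits the node, then its left subtree, then its right subtree.
Visit 33.
At 33: go left to 22.
  Visit 22.
  At 22: no left child.
  At 22: go right to 18.
    Visit 18.
    At 18: go left to 21.
      Visit 21.
      At 21: go left to 24.
        24 is a leaf — visit 24.
      At 21: no right child.
    At 18: go right to 25.
      Visit 25.
      At 25: go left to 37.
        37 is a leaf — visit 37.
      At 25: go right to 36.
        Visit 36.
        At 36: no left child.
        At 36: go right to 10.
          Visit 10.
          At 10: go left to 35.
            Visit 35.
            At 35: no left child.
            At 35: go right to 6.
              6 is a leaf — visit 6.
          At 10: no right child.
At 33: go right to 13.
  13 is a leaf — visit 13.
Full pre-order sequence: 33, 22, 18, 21, 24, 25, 37, 36, 10, 35, 6, 13.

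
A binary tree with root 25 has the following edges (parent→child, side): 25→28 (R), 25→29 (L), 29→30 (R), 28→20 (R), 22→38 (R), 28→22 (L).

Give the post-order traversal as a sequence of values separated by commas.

30, 29, 38, 22, 20, 28, 25

Post-order visits the left subtree, then the right subtree, then the node.
At 25: go left to 29.
  At 29: no left child.
  At 29: go right to 30.
    30 is a leaf — visit 30.
  Visit 29.
At 25: go right to 28.
  At 28: go left to 22.
    At 22: no left child.
    At 22: go right to 38.
      38 is a leaf — visit 38.
    Visit 22.
  At 28: go right to 20.
    20 is a leaf — visit 20.
  Visit 28.
Visit 25.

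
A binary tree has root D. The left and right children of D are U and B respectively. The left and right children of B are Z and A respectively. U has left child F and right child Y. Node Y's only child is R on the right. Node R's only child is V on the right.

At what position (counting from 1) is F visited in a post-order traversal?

Post-order visits the left subtree, then the right subtree, then the node.
At D: go left to U.
  At U: go left to F.
    F is a leaf — visit F.
  At U: go right to Y.
    At Y: no left child.
    At Y: go right to R.
      At R: no left child.
      At R: go right to V.
        V is a leaf — visit V.
      Visit R.
    Visit Y.
  Visit U.
At D: go right to B.
  At B: go left to Z.
    Z is a leaf — visit Z.
  At B: go right to A.
    A is a leaf — visit A.
  Visit B.
Visit D.
Full post-order sequence: F, V, R, Y, U, Z, A, B, D.

1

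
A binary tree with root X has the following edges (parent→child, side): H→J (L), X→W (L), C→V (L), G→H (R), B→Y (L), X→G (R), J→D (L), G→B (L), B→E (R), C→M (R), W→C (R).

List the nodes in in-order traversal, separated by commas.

W, V, C, M, X, Y, B, E, G, D, J, H

In-order visits the left subtree, then the node, then the right subtree.
At X: go left to W.
  At W: no left child.
  Visit W.
  At W: go right to C.
    At C: go left to V.
      V is a leaf — visit V.
    Visit C.
    At C: go right to M.
      M is a leaf — visit M.
Visit X.
At X: go right to G.
  At G: go left to B.
    At B: go left to Y.
      Y is a leaf — visit Y.
    Visit B.
    At B: go right to E.
      E is a leaf — visit E.
  Visit G.
  At G: go right to H.
    At H: go left to J.
      At J: go left to D.
        D is a leaf — visit D.
      Visit J.
      At J: no right child.
    Visit H.
    At H: no right child.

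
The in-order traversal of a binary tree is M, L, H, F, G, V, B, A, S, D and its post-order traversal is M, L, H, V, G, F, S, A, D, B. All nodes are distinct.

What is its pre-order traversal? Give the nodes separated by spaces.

B F H L M G V D A S

The last element of post-order is the root; it splits in-order into left and right subtrees.
Root B: left subtree has 6 nodes {M, L, H, F, G, V}, right has 3 {A, S, D}.
  Root F: left subtree has 3 nodes {M, L, H}, right has 2 {G, V}.
    Root H: left subtree has 2 nodes {M, L}, right has 0 { }.
      Root L: left subtree has 1 node {M}, right has 0 { }.
    Root G: left subtree has 0 nodes { }, right has 1 {V}.
  Root D: left subtree has 2 nodes {A, S}, right has 0 { }.
    Root A: left subtree has 0 nodes { }, right has 1 {S}.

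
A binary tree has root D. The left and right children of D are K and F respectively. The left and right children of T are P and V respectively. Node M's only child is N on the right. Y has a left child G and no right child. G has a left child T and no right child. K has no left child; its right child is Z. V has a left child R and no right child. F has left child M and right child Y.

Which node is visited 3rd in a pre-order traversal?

Pre-order visits the node, then its left subtree, then its right subtree.
Visit D.
At D: go left to K.
  Visit K.
  At K: no left child.
  At K: go right to Z.
    Z is a leaf — visit Z.
At D: go right to F.
  Visit F.
  At F: go left to M.
    Visit M.
    At M: no left child.
    At M: go right to N.
      N is a leaf — visit N.
  At F: go right to Y.
    Visit Y.
    At Y: go left to G.
      Visit G.
      At G: go left to T.
        Visit T.
        At T: go left to P.
          P is a leaf — visit P.
        At T: go right to V.
          Visit V.
          At V: go left to R.
            R is a leaf — visit R.
          At V: no right child.
      At G: no right child.
    At Y: no right child.
Full pre-order sequence: D, K, Z, F, M, N, Y, G, T, P, V, R.

Z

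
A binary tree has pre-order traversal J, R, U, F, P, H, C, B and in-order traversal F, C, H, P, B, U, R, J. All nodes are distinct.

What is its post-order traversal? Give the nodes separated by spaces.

The first element of pre-order is the root; it splits in-order into left and right subtrees.
Root J: left subtree has 7 nodes {F, C, H, P, B, U, R}, right has 0 { }.
  Root R: left subtree has 6 nodes {F, C, H, P, B, U}, right has 0 { }.
    Root U: left subtree has 5 nodes {F, C, H, P, B}, right has 0 { }.
      Root F: left subtree has 0 nodes { }, right has 4 {C, H, P, B}.
        Root P: left subtree has 2 nodes {C, H}, right has 1 {B}.
          Root H: left subtree has 1 node {C}, right has 0 { }.

C H B P F U R J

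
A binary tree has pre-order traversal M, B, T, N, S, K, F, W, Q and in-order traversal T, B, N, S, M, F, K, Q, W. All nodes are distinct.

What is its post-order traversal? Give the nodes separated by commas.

T, S, N, B, F, Q, W, K, M

The first element of pre-order is the root; it splits in-order into left and right subtrees.
Root M: left subtree has 4 nodes {T, B, N, S}, right has 4 {F, K, Q, W}.
  Root B: left subtree has 1 node {T}, right has 2 {N, S}.
    Root N: left subtree has 0 nodes { }, right has 1 {S}.
  Root K: left subtree has 1 node {F}, right has 2 {Q, W}.
    Root W: left subtree has 1 node {Q}, right has 0 { }.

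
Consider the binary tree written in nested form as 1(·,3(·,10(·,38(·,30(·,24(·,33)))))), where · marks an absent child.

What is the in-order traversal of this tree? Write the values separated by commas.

1, 3, 10, 38, 30, 24, 33

In-order visits the left subtree, then the node, then the right subtree.
At 1: no left child.
Visit 1.
At 1: go right to 3.
  At 3: no left child.
  Visit 3.
  At 3: go right to 10.
    At 10: no left child.
    Visit 10.
    At 10: go right to 38.
      At 38: no left child.
      Visit 38.
      At 38: go right to 30.
        At 30: no left child.
        Visit 30.
        At 30: go right to 24.
          At 24: no left child.
          Visit 24.
          At 24: go right to 33.
            33 is a leaf — visit 33.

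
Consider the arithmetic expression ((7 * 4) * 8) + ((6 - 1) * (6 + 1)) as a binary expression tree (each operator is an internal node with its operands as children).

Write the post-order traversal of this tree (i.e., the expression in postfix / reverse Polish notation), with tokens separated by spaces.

7 4 * 8 * 6 1 - 6 1 + * +

Post-order on an expression tree gives postfix notation: for each operator, emit left operand, right operand, then the operator.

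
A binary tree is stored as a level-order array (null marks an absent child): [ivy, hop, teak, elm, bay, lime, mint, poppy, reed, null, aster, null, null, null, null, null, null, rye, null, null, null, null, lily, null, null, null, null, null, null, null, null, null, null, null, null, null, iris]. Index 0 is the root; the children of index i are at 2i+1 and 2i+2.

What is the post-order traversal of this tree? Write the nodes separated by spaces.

poppy iris rye reed elm lily aster bay hop lime mint teak ivy

Post-order visits the left subtree, then the right subtree, then the node.
At ivy: go left to hop.
  At hop: go left to elm.
    At elm: go left to poppy.
      poppy is a leaf — visit poppy.
    At elm: go right to reed.
      At reed: go left to rye.
        At rye: no left child.
        At rye: go right to iris.
          iris is a leaf — visit iris.
        Visit rye.
      At reed: no right child.
      Visit reed.
    Visit elm.
  At hop: go right to bay.
    At bay: no left child.
    At bay: go right to aster.
      At aster: no left child.
      At aster: go right to lily.
        lily is a leaf — visit lily.
      Visit aster.
    Visit bay.
  Visit hop.
At ivy: go right to teak.
  At teak: go left to lime.
    lime is a leaf — visit lime.
  At teak: go right to mint.
    mint is a leaf — visit mint.
  Visit teak.
Visit ivy.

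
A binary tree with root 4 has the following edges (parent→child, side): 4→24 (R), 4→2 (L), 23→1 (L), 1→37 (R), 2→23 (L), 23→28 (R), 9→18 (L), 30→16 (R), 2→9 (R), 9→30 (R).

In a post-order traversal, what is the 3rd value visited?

28

Post-order visits the left subtree, then the right subtree, then the node.
At 4: go left to 2.
  At 2: go left to 23.
    At 23: go left to 1.
      At 1: no left child.
      At 1: go right to 37.
        37 is a leaf — visit 37.
      Visit 1.
    At 23: go right to 28.
      28 is a leaf — visit 28.
    Visit 23.
  At 2: go right to 9.
    At 9: go left to 18.
      18 is a leaf — visit 18.
    At 9: go right to 30.
      At 30: no left child.
      At 30: go right to 16.
        16 is a leaf — visit 16.
      Visit 30.
    Visit 9.
  Visit 2.
At 4: go right to 24.
  24 is a leaf — visit 24.
Visit 4.
Full post-order sequence: 37, 1, 28, 23, 18, 16, 30, 9, 2, 24, 4.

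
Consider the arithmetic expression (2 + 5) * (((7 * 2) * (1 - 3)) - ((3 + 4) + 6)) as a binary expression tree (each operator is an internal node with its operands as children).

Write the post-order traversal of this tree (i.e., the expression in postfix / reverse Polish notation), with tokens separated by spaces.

2 5 + 7 2 * 1 3 - * 3 4 + 6 + - *

Post-order on an expression tree gives postfix notation: for each operator, emit left operand, right operand, then the operator.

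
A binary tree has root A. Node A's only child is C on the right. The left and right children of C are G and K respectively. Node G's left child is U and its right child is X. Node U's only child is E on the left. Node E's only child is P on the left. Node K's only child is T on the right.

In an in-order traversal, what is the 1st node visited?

A

In-order visits the left subtree, then the node, then the right subtree.
At A: no left child.
Visit A.
At A: go right to C.
  At C: go left to G.
    At G: go left to U.
      At U: go left to E.
        At E: go left to P.
          P is a leaf — visit P.
        Visit E.
        At E: no right child.
      Visit U.
      At U: no right child.
    Visit G.
    At G: go right to X.
      X is a leaf — visit X.
  Visit C.
  At C: go right to K.
    At K: no left child.
    Visit K.
    At K: go right to T.
      T is a leaf — visit T.
Full in-order sequence: A, P, E, U, G, X, C, K, T.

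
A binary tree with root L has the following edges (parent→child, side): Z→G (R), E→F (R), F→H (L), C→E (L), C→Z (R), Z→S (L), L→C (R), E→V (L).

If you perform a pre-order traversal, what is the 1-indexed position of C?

2

Pre-order visits the node, then its left subtree, then its right subtree.
Visit L.
At L: no left child.
At L: go right to C.
  Visit C.
  At C: go left to E.
    Visit E.
    At E: go left to V.
      V is a leaf — visit V.
    At E: go right to F.
      Visit F.
      At F: go left to H.
        H is a leaf — visit H.
      At F: no right child.
  At C: go right to Z.
    Visit Z.
    At Z: go left to S.
      S is a leaf — visit S.
    At Z: go right to G.
      G is a leaf — visit G.
Full pre-order sequence: L, C, E, V, F, H, Z, S, G.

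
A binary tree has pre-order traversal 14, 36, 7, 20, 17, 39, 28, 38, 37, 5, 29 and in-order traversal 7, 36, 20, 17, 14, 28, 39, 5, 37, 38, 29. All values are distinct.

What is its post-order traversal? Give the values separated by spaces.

The first element of pre-order is the root; it splits in-order into left and right subtrees.
Root 14: left subtree has 4 nodes {7, 36, 20, 17}, right has 6 {28, 39, 5, 37, 38, 29}.
  Root 36: left subtree has 1 node {7}, right has 2 {20, 17}.
    Root 20: left subtree has 0 nodes { }, right has 1 {17}.
  Root 39: left subtree has 1 node {28}, right has 4 {5, 37, 38, 29}.
    Root 38: left subtree has 2 nodes {5, 37}, right has 1 {29}.
      Root 37: left subtree has 1 node {5}, right has 0 { }.

7 17 20 36 28 5 37 29 38 39 14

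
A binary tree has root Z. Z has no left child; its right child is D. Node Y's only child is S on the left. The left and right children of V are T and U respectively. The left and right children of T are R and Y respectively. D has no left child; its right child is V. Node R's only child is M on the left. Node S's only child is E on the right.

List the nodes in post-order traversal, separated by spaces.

Post-order visits the left subtree, then the right subtree, then the node.
At Z: no left child.
At Z: go right to D.
  At D: no left child.
  At D: go right to V.
    At V: go left to T.
      At T: go left to R.
        At R: go left to M.
          M is a leaf — visit M.
        At R: no right child.
        Visit R.
      At T: go right to Y.
        At Y: go left to S.
          At S: no left child.
          At S: go right to E.
            E is a leaf — visit E.
          Visit S.
        At Y: no right child.
        Visit Y.
      Visit T.
    At V: go right to U.
      U is a leaf — visit U.
    Visit V.
  Visit D.
Visit Z.

M R E S Y T U V D Z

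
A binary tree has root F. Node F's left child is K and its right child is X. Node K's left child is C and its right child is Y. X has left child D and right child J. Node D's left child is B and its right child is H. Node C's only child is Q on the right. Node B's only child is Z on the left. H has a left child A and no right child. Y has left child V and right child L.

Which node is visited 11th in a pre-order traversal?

Pre-order visits the node, then its left subtree, then its right subtree.
Visit F.
At F: go left to K.
  Visit K.
  At K: go left to C.
    Visit C.
    At C: no left child.
    At C: go right to Q.
      Q is a leaf — visit Q.
  At K: go right to Y.
    Visit Y.
    At Y: go left to V.
      V is a leaf — visit V.
    At Y: go right to L.
      L is a leaf — visit L.
At F: go right to X.
  Visit X.
  At X: go left to D.
    Visit D.
    At D: go left to B.
      Visit B.
      At B: go left to Z.
        Z is a leaf — visit Z.
      At B: no right child.
    At D: go right to H.
      Visit H.
      At H: go left to A.
        A is a leaf — visit A.
      At H: no right child.
  At X: go right to J.
    J is a leaf — visit J.
Full pre-order sequence: F, K, C, Q, Y, V, L, X, D, B, Z, H, A, J.

Z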